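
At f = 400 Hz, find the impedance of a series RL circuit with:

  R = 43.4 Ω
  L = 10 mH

Step 1 — Angular frequency: ω = 2π·f = 2π·400 = 2513 rad/s.
Step 2 — Component impedances:
  R: Z = R = 43.4 Ω
  L: Z = jωL = j·2513·0.01 = 0 + j25.13 Ω
Step 3 — Series combination: Z_total = R + L = 43.4 + j25.13 Ω = 50.15∠30.1° Ω.

Z = 43.4 + j25.13 Ω = 50.15∠30.1° Ω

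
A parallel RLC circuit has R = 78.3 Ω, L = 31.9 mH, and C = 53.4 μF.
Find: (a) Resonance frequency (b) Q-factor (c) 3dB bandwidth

Step 1 — Resonance: ω₀ = 1/√(LC) = 1/√(0.0319·5.34e-05) = 766.2 rad/s.
Step 2 — f₀ = ω₀/(2π) = 121.9 Hz.
Step 3 — Parallel Q: Q = R/(ω₀L) = 78.3/(766.2·0.0319) = 3.204.
Step 4 — Bandwidth: Δω = ω₀/Q = 239.2 rad/s; BW = Δω/(2π) = 38.06 Hz.

(a) f₀ = 121.9 Hz  (b) Q = 3.204  (c) BW = 38.06 Hz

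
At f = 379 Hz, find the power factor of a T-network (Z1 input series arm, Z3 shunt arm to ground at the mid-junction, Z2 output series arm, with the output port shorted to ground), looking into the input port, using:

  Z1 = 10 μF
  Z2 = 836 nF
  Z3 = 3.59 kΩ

Step 1 — Angular frequency: ω = 2π·f = 2π·379 = 2381 rad/s.
Step 2 — Component impedances:
  Z1: Z = 1/(jωC) = -j/(ω·C) = 0 - j41.99 Ω
  Z2: Z = 1/(jωC) = -j/(ω·C) = 0 - j502.3 Ω
  Z3: Z = R = 3590 Ω
Step 3 — With the output port shorted to ground, the output series arm Z2 runs from the junction to ground; the shunt arm Z3 also runs from the junction to ground. They appear in parallel: Z3 || Z2 = 68.93 - j492.7 Ω.
Step 4 — Series with input arm Z1: Z_in = Z1 + (Z3 || Z2) = 68.93 - j534.7 Ω = 539.1∠-82.7° Ω.
Step 5 — Power factor: PF = cos(φ) = Re(Z)/|Z| = 68.93/539.1 = 0.1279.
Step 6 — Type: Im(Z) = -534.7 ⇒ leading (phase φ = -82.7°).

PF = 0.1279 (leading, φ = -82.7°)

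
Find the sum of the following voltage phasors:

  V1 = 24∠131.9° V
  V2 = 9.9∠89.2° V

Step 1 — Convert each phasor to rectangular form:
  V1 = 24·(cos(131.9°) + j·sin(131.9°)) = -16.03 + j17.86 V
  V2 = 9.9·(cos(89.2°) + j·sin(89.2°)) = 0.1382 + j9.899 V
Step 2 — Sum components: V_total = -15.89 + j27.76 V.
Step 3 — Convert to polar: |V_total| = 31.99 V, ∠V_total = 119.8°.

V_total = 31.99∠119.8° V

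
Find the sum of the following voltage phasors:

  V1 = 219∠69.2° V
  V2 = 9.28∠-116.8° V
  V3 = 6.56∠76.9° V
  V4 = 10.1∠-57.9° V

Step 1 — Convert each phasor to rectangular form:
  V1 = 219·(cos(69.2°) + j·sin(69.2°)) = 77.77 + j204.7 V
  V2 = 9.28·(cos(-116.8°) + j·sin(-116.8°)) = -4.184 - j8.283 V
  V3 = 6.56·(cos(76.9°) + j·sin(76.9°)) = 1.487 + j6.389 V
  V4 = 10.1·(cos(-57.9°) + j·sin(-57.9°)) = 5.367 - j8.556 V
Step 2 — Sum components: V_total = 80.44 + j194.3 V.
Step 3 — Convert to polar: |V_total| = 210.3 V, ∠V_total = 67.5°.

V_total = 210.3∠67.5° V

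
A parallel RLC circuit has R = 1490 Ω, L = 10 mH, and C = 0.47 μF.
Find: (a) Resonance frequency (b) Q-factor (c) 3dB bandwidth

Step 1 — Resonance: ω₀ = 1/√(LC) = 1/√(0.01·4.7e-07) = 1.459e+04 rad/s.
Step 2 — f₀ = ω₀/(2π) = 2322 Hz.
Step 3 — Parallel Q: Q = R/(ω₀L) = 1490/(1.459e+04·0.01) = 10.21.
Step 4 — Bandwidth: Δω = ω₀/Q = 1428 rad/s; BW = Δω/(2π) = 227.3 Hz.

(a) f₀ = 2322 Hz  (b) Q = 10.21  (c) BW = 227.3 Hz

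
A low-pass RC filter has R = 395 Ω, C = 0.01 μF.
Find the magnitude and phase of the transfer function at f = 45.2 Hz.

Step 1 — Angular frequency: ω = 2π·45.2 = 284 rad/s.
Step 2 — Transfer function: H(jω) = 1/(1 + jωRC).
Step 3 — Denominator: 1 + jωRC = 1 + j·284·395·1e-08 = 1 + j0.001122.
Step 4 — H = 1 - j0.001122.
Step 5 — Magnitude: |H| = 1 (-0.0 dB); phase: φ = -0.1°.

|H| = 1 (-0.0 dB), φ = -0.1°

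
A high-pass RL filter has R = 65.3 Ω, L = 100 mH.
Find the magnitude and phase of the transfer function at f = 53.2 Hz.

Step 1 — Angular frequency: ω = 2π·53.2 = 334.3 rad/s.
Step 2 — Transfer function: H(jω) = jωL/(R + jωL).
Step 3 — Numerator jωL = j·33.43; denominator R + jωL = 65.3 + j33.43.
Step 4 — H = 0.2076 + j0.4056.
Step 5 — Magnitude: |H| = 0.4557 (-6.8 dB); phase: φ = 62.9°.

|H| = 0.4557 (-6.8 dB), φ = 62.9°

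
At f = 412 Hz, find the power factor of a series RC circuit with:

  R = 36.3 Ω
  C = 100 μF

Step 1 — Angular frequency: ω = 2π·f = 2π·412 = 2589 rad/s.
Step 2 — Component impedances:
  R: Z = R = 36.3 Ω
  C: Z = 1/(jωC) = -j/(ω·C) = 0 - j3.863 Ω
Step 3 — Series combination: Z_total = R + C = 36.3 - j3.863 Ω = 36.5∠-6.1° Ω.
Step 4 — Power factor: PF = cos(φ) = Re(Z)/|Z| = 36.3/36.505 = 0.9944.
Step 5 — Type: Im(Z) = -3.863 ⇒ leading (phase φ = -6.1°).

PF = 0.9944 (leading, φ = -6.1°)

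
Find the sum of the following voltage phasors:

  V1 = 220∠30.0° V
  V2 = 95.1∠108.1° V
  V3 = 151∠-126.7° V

Step 1 — Convert each phasor to rectangular form:
  V1 = 220·(cos(30.0°) + j·sin(30.0°)) = 190.5 + j110 V
  V2 = 95.1·(cos(108.1°) + j·sin(108.1°)) = -29.55 + j90.39 V
  V3 = 151·(cos(-126.7°) + j·sin(-126.7°)) = -90.24 - j121.1 V
Step 2 — Sum components: V_total = 70.74 + j79.33 V.
Step 3 — Convert to polar: |V_total| = 106.3 V, ∠V_total = 48.3°.

V_total = 106.3∠48.3° V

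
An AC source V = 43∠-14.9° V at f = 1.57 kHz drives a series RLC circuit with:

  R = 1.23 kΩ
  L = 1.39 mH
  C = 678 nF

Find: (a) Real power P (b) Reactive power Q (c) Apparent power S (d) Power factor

Step 1 — Angular frequency: ω = 2π·f = 2π·1570 = 9865 rad/s.
Step 2 — Component impedances:
  R: Z = R = 1230 Ω
  L: Z = jωL = j·9865·0.00139 = 0 + j13.71 Ω
  C: Z = 1/(jωC) = -j/(ω·C) = 0 - j149.5 Ω
Step 3 — Series combination: Z_total = R + L + C = 1230 - j135.8 Ω = 1237∠-6.3° Ω.
Step 4 — Source phasor: V = 43∠-14.9° V = 41.55 - j11.06 V.
Step 5 — Current: I = V / Z = 0.03436 - j0.005196 A = 0.03475∠-8.6° A.
Step 6 — Complex power: S = V·I* = 1.485 - j0.164 VA.
Step 7 — Real power: P = Re(S) = 1.485 W.
Step 8 — Reactive power: Q = Im(S) = -0.164 VAR.
Step 9 — Apparent power: |S| = 1.494 VA.
Step 10 — Power factor: PF = P/|S| = 0.994 (leading).

(a) P = 1.485 W  (b) Q = -0.164 VAR  (c) S = 1.494 VA  (d) PF = 0.994 (leading)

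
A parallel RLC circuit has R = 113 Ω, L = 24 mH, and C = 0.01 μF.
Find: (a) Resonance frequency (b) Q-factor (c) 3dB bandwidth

Step 1 — Resonance: ω₀ = 1/√(LC) = 1/√(0.024·1e-08) = 6.455e+04 rad/s.
Step 2 — f₀ = ω₀/(2π) = 1.027e+04 Hz.
Step 3 — Parallel Q: Q = R/(ω₀L) = 113/(6.455e+04·0.024) = 0.07294.
Step 4 — Bandwidth: Δω = ω₀/Q = 8.85e+05 rad/s; BW = Δω/(2π) = 1.408e+05 Hz.

(a) f₀ = 1.027e+04 Hz  (b) Q = 0.07294  (c) BW = 1.408e+05 Hz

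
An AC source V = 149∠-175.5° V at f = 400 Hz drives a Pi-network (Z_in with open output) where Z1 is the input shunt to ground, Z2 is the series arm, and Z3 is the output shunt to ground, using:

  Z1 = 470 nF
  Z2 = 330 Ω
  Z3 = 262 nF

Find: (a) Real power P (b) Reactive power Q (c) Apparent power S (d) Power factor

Step 1 — Angular frequency: ω = 2π·f = 2π·400 = 2513 rad/s.
Step 2 — Component impedances:
  Z1: Z = 1/(jωC) = -j/(ω·C) = 0 - j846.6 Ω
  Z2: Z = R = 330 Ω
  Z3: Z = 1/(jωC) = -j/(ω·C) = 0 - j1519 Ω
Step 3 — With open output, the series arm Z2 and the output shunt Z3 appear in series to ground: Z2 + Z3 = 330 - j1519 Ω.
Step 4 — Parallel with input shunt Z1: Z_in = Z1 || (Z2 + Z3) = 41.47 - j549.3 Ω = 550.9∠-85.7° Ω.
Step 5 — Source phasor: V = 149∠-175.5° V = -148.5 - j11.69 V.
Step 6 — Current: I = V / Z = 0.0008642 - j0.2705 A = 0.2705∠-89.8° A.
Step 7 — Complex power: S = V·I* = 3.033 - j40.18 VA.
Step 8 — Real power: P = Re(S) = 3.033 W.
Step 9 — Reactive power: Q = Im(S) = -40.18 VAR.
Step 10 — Apparent power: |S| = 40.3 VA.
Step 11 — Power factor: PF = P/|S| = 0.07527 (leading).

(a) P = 3.033 W  (b) Q = -40.18 VAR  (c) S = 40.3 VA  (d) PF = 0.07527 (leading)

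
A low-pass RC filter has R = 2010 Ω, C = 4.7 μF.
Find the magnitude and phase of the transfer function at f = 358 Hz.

Step 1 — Angular frequency: ω = 2π·358 = 2249 rad/s.
Step 2 — Transfer function: H(jω) = 1/(1 + jωRC).
Step 3 — Denominator: 1 + jωRC = 1 + j·2249·2010·4.7e-06 = 1 + j21.25.
Step 4 — H = 0.00221 - j0.04696.
Step 5 — Magnitude: |H| = 0.04701 (-26.6 dB); phase: φ = -87.3°.

|H| = 0.04701 (-26.6 dB), φ = -87.3°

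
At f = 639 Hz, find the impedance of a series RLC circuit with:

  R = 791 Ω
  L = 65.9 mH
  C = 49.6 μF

Step 1 — Angular frequency: ω = 2π·f = 2π·639 = 4015 rad/s.
Step 2 — Component impedances:
  R: Z = R = 791 Ω
  L: Z = jωL = j·4015·0.0659 = 0 + j264.6 Ω
  C: Z = 1/(jωC) = -j/(ω·C) = 0 - j5.022 Ω
Step 3 — Series combination: Z_total = R + L + C = 791 + j259.6 Ω = 832.5∠18.2° Ω.

Z = 791 + j259.6 Ω = 832.5∠18.2° Ω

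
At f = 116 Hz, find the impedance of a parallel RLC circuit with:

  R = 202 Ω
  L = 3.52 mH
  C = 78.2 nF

Step 1 — Angular frequency: ω = 2π·f = 2π·116 = 728.8 rad/s.
Step 2 — Component impedances:
  R: Z = R = 202 Ω
  L: Z = jωL = j·728.8·0.00352 = 0 + j2.566 Ω
  C: Z = 1/(jωC) = -j/(ω·C) = 0 - j1.755e+04 Ω
Step 3 — Parallel combination: 1/Z_total = 1/R + 1/L + 1/C; Z_total = 0.03259 + j2.566 Ω = 2.566∠89.3° Ω.

Z = 0.03259 + j2.566 Ω = 2.566∠89.3° Ω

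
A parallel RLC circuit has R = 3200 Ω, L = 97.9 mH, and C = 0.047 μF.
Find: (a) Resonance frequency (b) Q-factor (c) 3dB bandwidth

Step 1 — Resonance: ω₀ = 1/√(LC) = 1/√(0.0979·4.7e-08) = 1.474e+04 rad/s.
Step 2 — f₀ = ω₀/(2π) = 2346 Hz.
Step 3 — Parallel Q: Q = R/(ω₀L) = 3200/(1.474e+04·0.0979) = 2.217.
Step 4 — Bandwidth: Δω = ω₀/Q = 6649 rad/s; BW = Δω/(2π) = 1058 Hz.

(a) f₀ = 2346 Hz  (b) Q = 2.217  (c) BW = 1058 Hz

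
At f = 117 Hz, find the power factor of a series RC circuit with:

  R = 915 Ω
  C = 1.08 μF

Step 1 — Angular frequency: ω = 2π·f = 2π·117 = 735.1 rad/s.
Step 2 — Component impedances:
  R: Z = R = 915 Ω
  C: Z = 1/(jωC) = -j/(ω·C) = 0 - j1260 Ω
Step 3 — Series combination: Z_total = R + C = 915 - j1260 Ω = 1557∠-54.0° Ω.
Step 4 — Power factor: PF = cos(φ) = Re(Z)/|Z| = 915/1557 = 0.5877.
Step 5 — Type: Im(Z) = -1260 ⇒ leading (phase φ = -54.0°).

PF = 0.5877 (leading, φ = -54.0°)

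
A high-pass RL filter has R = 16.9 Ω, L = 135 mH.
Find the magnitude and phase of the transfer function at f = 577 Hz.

Step 1 — Angular frequency: ω = 2π·577 = 3625 rad/s.
Step 2 — Transfer function: H(jω) = jωL/(R + jωL).
Step 3 — Numerator jωL = j·489.4; denominator R + jωL = 16.9 + j489.4.
Step 4 — H = 0.9988 + j0.03449.
Step 5 — Magnitude: |H| = 0.9994 (-0.0 dB); phase: φ = 2.0°.

|H| = 0.9994 (-0.0 dB), φ = 2.0°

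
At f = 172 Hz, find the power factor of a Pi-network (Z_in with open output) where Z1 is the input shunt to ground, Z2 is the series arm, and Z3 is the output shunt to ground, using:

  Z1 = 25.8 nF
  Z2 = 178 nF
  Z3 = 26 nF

Step 1 — Angular frequency: ω = 2π·f = 2π·172 = 1081 rad/s.
Step 2 — Component impedances:
  Z1: Z = 1/(jωC) = -j/(ω·C) = 0 - j3.587e+04 Ω
  Z2: Z = 1/(jωC) = -j/(ω·C) = 0 - j5198 Ω
  Z3: Z = 1/(jωC) = -j/(ω·C) = 0 - j3.559e+04 Ω
Step 3 — With open output, the series arm Z2 and the output shunt Z3 appear in series to ground: Z2 + Z3 = 0 - j4.079e+04 Ω.
Step 4 — Parallel with input shunt Z1: Z_in = Z1 || (Z2 + Z3) = 0 - j1.908e+04 Ω = 1.908e+04∠-90.0° Ω.
Step 5 — Power factor: PF = cos(φ) = Re(Z)/|Z| = 0/1.908e+04 = 0.
Step 6 — Type: Im(Z) = -1.908e+04 ⇒ leading (phase φ = -90.0°).

PF = 0 (leading, φ = -90.0°)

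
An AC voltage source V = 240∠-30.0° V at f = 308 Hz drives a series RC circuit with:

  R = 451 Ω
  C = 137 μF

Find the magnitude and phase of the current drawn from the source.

Step 1 — Angular frequency: ω = 2π·f = 2π·308 = 1935 rad/s.
Step 2 — Component impedances:
  R: Z = R = 451 Ω
  C: Z = 1/(jωC) = -j/(ω·C) = 0 - j3.772 Ω
Step 3 — Series combination: Z_total = R + C = 451 - j3.772 Ω = 451∠-0.5° Ω.
Step 4 — Source phasor: V = 240∠-30.0° V = 207.8 - j120 V.
Step 5 — Ohm's law: I = V / Z_total = (207.8 - j120) / (451 - j3.772) = 0.463 - j0.2622 A.
Step 6 — Convert to polar: |I| = 0.5321 A, ∠I = -29.5°.

I = 0.5321∠-29.5° A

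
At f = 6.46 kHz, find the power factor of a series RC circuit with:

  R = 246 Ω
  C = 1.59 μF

Step 1 — Angular frequency: ω = 2π·f = 2π·6460 = 4.059e+04 rad/s.
Step 2 — Component impedances:
  R: Z = R = 246 Ω
  C: Z = 1/(jωC) = -j/(ω·C) = 0 - j15.49 Ω
Step 3 — Series combination: Z_total = R + C = 246 - j15.49 Ω = 246.5∠-3.6° Ω.
Step 4 — Power factor: PF = cos(φ) = Re(Z)/|Z| = 246/246.5 = 0.998.
Step 5 — Type: Im(Z) = -15.49 ⇒ leading (phase φ = -3.6°).

PF = 0.998 (leading, φ = -3.6°)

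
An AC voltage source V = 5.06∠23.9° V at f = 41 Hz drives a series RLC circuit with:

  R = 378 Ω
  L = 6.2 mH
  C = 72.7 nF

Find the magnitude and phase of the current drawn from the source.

Step 1 — Angular frequency: ω = 2π·f = 2π·41 = 257.6 rad/s.
Step 2 — Component impedances:
  R: Z = R = 378 Ω
  L: Z = jωL = j·257.6·0.0062 = 0 + j1.597 Ω
  C: Z = 1/(jωC) = -j/(ω·C) = 0 - j5.34e+04 Ω
Step 3 — Series combination: Z_total = R + L + C = 378 - j5.339e+04 Ω = 5.339e+04∠-89.6° Ω.
Step 4 — Source phasor: V = 5.06∠23.9° V = 4.626 + j2.05 V.
Step 5 — Ohm's law: I = V / Z_total = (4.626 + j2.05) / (378 - j5.339e+04) = -3.778e-05 + j8.691e-05 A.
Step 6 — Convert to polar: |I| = 9.477e-05 A, ∠I = 113.5°.

I = 9.477e-05∠113.5° A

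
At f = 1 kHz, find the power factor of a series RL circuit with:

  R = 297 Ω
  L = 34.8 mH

Step 1 — Angular frequency: ω = 2π·f = 2π·1000 = 6283 rad/s.
Step 2 — Component impedances:
  R: Z = R = 297 Ω
  L: Z = jωL = j·6283·0.0348 = 0 + j218.7 Ω
Step 3 — Series combination: Z_total = R + L = 297 + j218.7 Ω = 368.8∠36.4° Ω.
Step 4 — Power factor: PF = cos(φ) = Re(Z)/|Z| = 297/368.8 = 0.8053.
Step 5 — Type: Im(Z) = 218.7 ⇒ lagging (phase φ = 36.4°).

PF = 0.8053 (lagging, φ = 36.4°)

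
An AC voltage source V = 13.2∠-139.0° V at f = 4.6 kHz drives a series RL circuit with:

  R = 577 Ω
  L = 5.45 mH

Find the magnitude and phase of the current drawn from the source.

Step 1 — Angular frequency: ω = 2π·f = 2π·4600 = 2.89e+04 rad/s.
Step 2 — Component impedances:
  R: Z = R = 577 Ω
  L: Z = jωL = j·2.89e+04·0.00545 = 0 + j157.5 Ω
Step 3 — Series combination: Z_total = R + L = 577 + j157.5 Ω = 598.1∠15.3° Ω.
Step 4 — Source phasor: V = 13.2∠-139.0° V = -9.962 - j8.66 V.
Step 5 — Ohm's law: I = V / Z_total = (-9.962 - j8.66) / (577 + j157.5) = -0.01988 - j0.009581 A.
Step 6 — Convert to polar: |I| = 0.02207 A, ∠I = -154.3°.

I = 0.02207∠-154.3° A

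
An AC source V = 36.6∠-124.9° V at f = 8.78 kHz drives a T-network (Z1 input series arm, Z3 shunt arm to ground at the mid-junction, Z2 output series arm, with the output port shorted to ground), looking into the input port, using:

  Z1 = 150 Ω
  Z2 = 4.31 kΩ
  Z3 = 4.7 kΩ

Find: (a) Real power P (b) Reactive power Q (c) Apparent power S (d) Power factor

Step 1 — Angular frequency: ω = 2π·f = 2π·8780 = 5.517e+04 rad/s.
Step 2 — Component impedances:
  Z1: Z = R = 150 Ω
  Z2: Z = R = 4310 Ω
  Z3: Z = R = 4700 Ω
Step 3 — With the output port shorted to ground, the output series arm Z2 runs from the junction to ground; the shunt arm Z3 also runs from the junction to ground. They appear in parallel: Z3 || Z2 = 2248 Ω.
Step 4 — Series with input arm Z1: Z_in = Z1 + (Z3 || Z2) = 2398 Ω = 2398∠0.0° Ω.
Step 5 — Source phasor: V = 36.6∠-124.9° V = -20.94 - j30.02 V.
Step 6 — Current: I = V / Z = -0.008731 - j0.01252 A = 0.01526∠-124.9° A.
Step 7 — Complex power: S = V·I* = 0.5586 VA.
Step 8 — Real power: P = Re(S) = 0.5586 W.
Step 9 — Reactive power: Q = Im(S) = 0 VAR.
Step 10 — Apparent power: |S| = 0.5586 VA.
Step 11 — Power factor: PF = P/|S| = 1 (unity).

(a) P = 0.5586 W  (b) Q = 0 VAR  (c) S = 0.5586 VA  (d) PF = 1 (unity)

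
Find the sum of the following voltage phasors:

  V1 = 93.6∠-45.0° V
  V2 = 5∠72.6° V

Step 1 — Convert each phasor to rectangular form:
  V1 = 93.6·(cos(-45.0°) + j·sin(-45.0°)) = 66.19 - j66.19 V
  V2 = 5·(cos(72.6°) + j·sin(72.6°)) = 1.495 + j4.771 V
Step 2 — Sum components: V_total = 67.68 - j61.41 V.
Step 3 — Convert to polar: |V_total| = 91.39 V, ∠V_total = -42.2°.

V_total = 91.39∠-42.2° V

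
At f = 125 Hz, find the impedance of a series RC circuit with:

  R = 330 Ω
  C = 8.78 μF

Step 1 — Angular frequency: ω = 2π·f = 2π·125 = 785.4 rad/s.
Step 2 — Component impedances:
  R: Z = R = 330 Ω
  C: Z = 1/(jωC) = -j/(ω·C) = 0 - j145 Ω
Step 3 — Series combination: Z_total = R + C = 330 - j145 Ω = 360.5∠-23.7° Ω.

Z = 330 - j145 Ω = 360.5∠-23.7° Ω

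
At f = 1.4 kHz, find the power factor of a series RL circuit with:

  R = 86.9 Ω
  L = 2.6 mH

Step 1 — Angular frequency: ω = 2π·f = 2π·1400 = 8796 rad/s.
Step 2 — Component impedances:
  R: Z = R = 86.9 Ω
  L: Z = jωL = j·8796·0.0026 = 0 + j22.87 Ω
Step 3 — Series combination: Z_total = R + L = 86.9 + j22.87 Ω = 89.86∠14.7° Ω.
Step 4 — Power factor: PF = cos(φ) = Re(Z)/|Z| = 86.9/89.86 = 0.9671.
Step 5 — Type: Im(Z) = 22.87 ⇒ lagging (phase φ = 14.7°).

PF = 0.9671 (lagging, φ = 14.7°)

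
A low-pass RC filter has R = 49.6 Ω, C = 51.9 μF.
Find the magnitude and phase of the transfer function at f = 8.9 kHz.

Step 1 — Angular frequency: ω = 2π·8900 = 5.592e+04 rad/s.
Step 2 — Transfer function: H(jω) = 1/(1 + jωRC).
Step 3 — Denominator: 1 + jωRC = 1 + j·5.592e+04·49.6·5.19e-05 = 1 + j144.
Step 4 — H = 4.825e-05 - j0.006946.
Step 5 — Magnitude: |H| = 0.006947 (-43.2 dB); phase: φ = -89.6°.

|H| = 0.006947 (-43.2 dB), φ = -89.6°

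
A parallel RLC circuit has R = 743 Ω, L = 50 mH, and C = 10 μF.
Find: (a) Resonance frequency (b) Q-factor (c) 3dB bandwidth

Step 1 — Resonance: ω₀ = 1/√(LC) = 1/√(0.05·1e-05) = 1414 rad/s.
Step 2 — f₀ = ω₀/(2π) = 225.1 Hz.
Step 3 — Parallel Q: Q = R/(ω₀L) = 743/(1414·0.05) = 10.51.
Step 4 — Bandwidth: Δω = ω₀/Q = 134.6 rad/s; BW = Δω/(2π) = 21.42 Hz.

(a) f₀ = 225.1 Hz  (b) Q = 10.51  (c) BW = 21.42 Hz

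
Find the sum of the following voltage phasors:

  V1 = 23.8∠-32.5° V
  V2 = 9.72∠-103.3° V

Step 1 — Convert each phasor to rectangular form:
  V1 = 23.8·(cos(-32.5°) + j·sin(-32.5°)) = 20.07 - j12.79 V
  V2 = 9.72·(cos(-103.3°) + j·sin(-103.3°)) = -2.236 - j9.459 V
Step 2 — Sum components: V_total = 17.84 - j22.25 V.
Step 3 — Convert to polar: |V_total| = 28.51 V, ∠V_total = -51.3°.

V_total = 28.51∠-51.3° V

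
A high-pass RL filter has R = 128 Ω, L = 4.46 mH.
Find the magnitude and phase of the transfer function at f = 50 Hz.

Step 1 — Angular frequency: ω = 2π·50 = 314.2 rad/s.
Step 2 — Transfer function: H(jω) = jωL/(R + jωL).
Step 3 — Numerator jωL = j·1.401; denominator R + jωL = 128 + j1.401.
Step 4 — H = 0.0001198 + j0.01095.
Step 5 — Magnitude: |H| = 0.01095 (-39.2 dB); phase: φ = 89.4°.

|H| = 0.01095 (-39.2 dB), φ = 89.4°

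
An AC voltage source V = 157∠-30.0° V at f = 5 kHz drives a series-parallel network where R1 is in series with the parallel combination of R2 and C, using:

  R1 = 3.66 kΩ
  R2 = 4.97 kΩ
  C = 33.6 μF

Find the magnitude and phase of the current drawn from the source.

Step 1 — Angular frequency: ω = 2π·f = 2π·5000 = 3.142e+04 rad/s.
Step 2 — Component impedances:
  R1: Z = R = 3660 Ω
  R2: Z = R = 4970 Ω
  C: Z = 1/(jωC) = -j/(ω·C) = 0 - j0.9474 Ω
Step 3 — Parallel branch: R2 || C = 1/(1/R2 + 1/C) = 0.0001806 - j0.9474 Ω.
Step 4 — Series with R1: Z_total = R1 + (R2 || C) = 3660 - j0.9474 Ω = 3660∠-0.0° Ω.
Step 5 — Source phasor: V = 157∠-30.0° V = 136 - j78.5 V.
Step 6 — Ohm's law: I = V / Z_total = (136 - j78.5) / (3660 - j0.9474) = 0.03715 - j0.02144 A.
Step 7 — Convert to polar: |I| = 0.0429 A, ∠I = -30.0°.

I = 0.0429∠-30.0° A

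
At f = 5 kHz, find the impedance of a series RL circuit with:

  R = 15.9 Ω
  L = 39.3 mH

Step 1 — Angular frequency: ω = 2π·f = 2π·5000 = 3.142e+04 rad/s.
Step 2 — Component impedances:
  R: Z = R = 15.9 Ω
  L: Z = jωL = j·3.142e+04·0.0393 = 0 + j1235 Ω
Step 3 — Series combination: Z_total = R + L = 15.9 + j1235 Ω = 1235∠89.3° Ω.

Z = 15.9 + j1235 Ω = 1235∠89.3° Ω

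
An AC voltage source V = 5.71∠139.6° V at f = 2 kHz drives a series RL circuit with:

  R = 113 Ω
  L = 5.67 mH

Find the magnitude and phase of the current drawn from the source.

Step 1 — Angular frequency: ω = 2π·f = 2π·2000 = 1.257e+04 rad/s.
Step 2 — Component impedances:
  R: Z = R = 113 Ω
  L: Z = jωL = j·1.257e+04·0.00567 = 0 + j71.25 Ω
Step 3 — Series combination: Z_total = R + L = 113 + j71.25 Ω = 133.6∠32.2° Ω.
Step 4 — Source phasor: V = 5.71∠139.6° V = -4.348 + j3.701 V.
Step 5 — Ohm's law: I = V / Z_total = (-4.348 + j3.701) / (113 + j71.25) = -0.01276 + j0.04079 A.
Step 6 — Convert to polar: |I| = 0.04274 A, ∠I = 107.4°.

I = 0.04274∠107.4° A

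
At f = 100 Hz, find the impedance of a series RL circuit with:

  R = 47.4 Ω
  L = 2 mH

Step 1 — Angular frequency: ω = 2π·f = 2π·100 = 628.3 rad/s.
Step 2 — Component impedances:
  R: Z = R = 47.4 Ω
  L: Z = jωL = j·628.3·0.002 = 0 + j1.257 Ω
Step 3 — Series combination: Z_total = R + L = 47.4 + j1.257 Ω = 47.42∠1.5° Ω.

Z = 47.4 + j1.257 Ω = 47.42∠1.5° Ω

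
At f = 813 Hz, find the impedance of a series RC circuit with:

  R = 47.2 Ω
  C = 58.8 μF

Step 1 — Angular frequency: ω = 2π·f = 2π·813 = 5108 rad/s.
Step 2 — Component impedances:
  R: Z = R = 47.2 Ω
  C: Z = 1/(jωC) = -j/(ω·C) = 0 - j3.329 Ω
Step 3 — Series combination: Z_total = R + C = 47.2 - j3.329 Ω = 47.32∠-4.0° Ω.

Z = 47.2 - j3.329 Ω = 47.32∠-4.0° Ω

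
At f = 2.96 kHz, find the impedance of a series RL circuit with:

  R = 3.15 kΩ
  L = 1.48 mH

Step 1 — Angular frequency: ω = 2π·f = 2π·2960 = 1.86e+04 rad/s.
Step 2 — Component impedances:
  R: Z = R = 3150 Ω
  L: Z = jωL = j·1.86e+04·0.00148 = 0 + j27.53 Ω
Step 3 — Series combination: Z_total = R + L = 3150 + j27.53 Ω = 3150∠0.5° Ω.

Z = 3150 + j27.53 Ω = 3150∠0.5° Ω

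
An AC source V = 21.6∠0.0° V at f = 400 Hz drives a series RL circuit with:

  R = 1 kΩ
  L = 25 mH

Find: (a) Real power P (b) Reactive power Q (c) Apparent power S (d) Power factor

Step 1 — Angular frequency: ω = 2π·f = 2π·400 = 2513 rad/s.
Step 2 — Component impedances:
  R: Z = R = 1000 Ω
  L: Z = jωL = j·2513·0.025 = 0 + j62.83 Ω
Step 3 — Series combination: Z_total = R + L = 1000 + j62.83 Ω = 1002∠3.6° Ω.
Step 4 — Source phasor: V = 21.6∠0.0° V = 21.6 V.
Step 5 — Current: I = V / Z = 0.02152 - j0.001352 A = 0.02156∠-3.6° A.
Step 6 — Complex power: S = V·I* = 0.4647 + j0.0292 VA.
Step 7 — Real power: P = Re(S) = 0.4647 W.
Step 8 — Reactive power: Q = Im(S) = 0.0292 VAR.
Step 9 — Apparent power: |S| = 0.4656 VA.
Step 10 — Power factor: PF = P/|S| = 0.998 (lagging).

(a) P = 0.4647 W  (b) Q = 0.0292 VAR  (c) S = 0.4656 VA  (d) PF = 0.998 (lagging)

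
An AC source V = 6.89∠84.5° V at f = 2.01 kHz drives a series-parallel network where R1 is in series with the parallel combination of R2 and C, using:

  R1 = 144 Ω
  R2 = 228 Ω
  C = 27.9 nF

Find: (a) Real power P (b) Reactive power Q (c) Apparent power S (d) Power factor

Step 1 — Angular frequency: ω = 2π·f = 2π·2010 = 1.263e+04 rad/s.
Step 2 — Component impedances:
  R1: Z = R = 144 Ω
  R2: Z = R = 228 Ω
  C: Z = 1/(jωC) = -j/(ω·C) = 0 - j2838 Ω
Step 3 — Parallel branch: R2 || C = 1/(1/R2 + 1/C) = 226.5 - j18.2 Ω.
Step 4 — Series with R1: Z_total = R1 + (R2 || C) = 370.5 - j18.2 Ω = 371∠-2.8° Ω.
Step 5 — Source phasor: V = 6.89∠84.5° V = 0.6604 + j6.858 V.
Step 6 — Current: I = V / Z = 0.000871 + j0.01855 A = 0.01857∠87.3° A.
Step 7 — Complex power: S = V·I* = 0.1278 - j0.006277 VA.
Step 8 — Real power: P = Re(S) = 0.1278 W.
Step 9 — Reactive power: Q = Im(S) = -0.006277 VAR.
Step 10 — Apparent power: |S| = 0.128 VA.
Step 11 — Power factor: PF = P/|S| = 0.9988 (leading).

(a) P = 0.1278 W  (b) Q = -0.006277 VAR  (c) S = 0.128 VA  (d) PF = 0.9988 (leading)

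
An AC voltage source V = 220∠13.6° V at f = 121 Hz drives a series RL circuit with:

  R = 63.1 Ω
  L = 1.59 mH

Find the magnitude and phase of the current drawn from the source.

Step 1 — Angular frequency: ω = 2π·f = 2π·121 = 760.3 rad/s.
Step 2 — Component impedances:
  R: Z = R = 63.1 Ω
  L: Z = jωL = j·760.3·0.00159 = 0 + j1.209 Ω
Step 3 — Series combination: Z_total = R + L = 63.1 + j1.209 Ω = 63.11∠1.1° Ω.
Step 4 — Source phasor: V = 220∠13.6° V = 213.8 + j51.73 V.
Step 5 — Ohm's law: I = V / Z_total = (213.8 + j51.73) / (63.1 + j1.209) = 3.403 + j0.7546 A.
Step 6 — Convert to polar: |I| = 3.486 A, ∠I = 12.5°.

I = 3.486∠12.5° A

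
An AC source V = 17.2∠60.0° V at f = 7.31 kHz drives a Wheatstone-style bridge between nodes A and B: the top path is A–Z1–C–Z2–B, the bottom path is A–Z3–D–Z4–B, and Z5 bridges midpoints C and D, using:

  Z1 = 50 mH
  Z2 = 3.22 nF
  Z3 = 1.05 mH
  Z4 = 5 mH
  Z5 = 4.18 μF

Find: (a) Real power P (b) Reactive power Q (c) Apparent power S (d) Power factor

Step 1 — Angular frequency: ω = 2π·f = 2π·7310 = 4.593e+04 rad/s.
Step 2 — Component impedances:
  Z1: Z = jωL = j·4.593e+04·0.05 = 0 + j2297 Ω
  Z2: Z = 1/(jωC) = -j/(ω·C) = 0 - j6762 Ω
  Z3: Z = jωL = j·4.593e+04·0.00105 = 0 + j48.23 Ω
  Z4: Z = jωL = j·4.593e+04·0.005 = 0 + j229.7 Ω
  Z5: Z = 1/(jωC) = -j/(ω·C) = 0 - j5.209 Ω
Step 3 — Bridge requires nodal analysis (the Z5 bridge couples midpoints C and D, so the two paths cannot be reduced to a simple series/parallel combination). Setting node B to ground and injecting 1 A at node A, the 3-node admittance system at A, C, D solves to V_A = Z_AB = 0 + j284.9 Ω = 284.9∠90.0° Ω.
Step 4 — Source phasor: V = 17.2∠60.0° V = 8.6 + j14.9 V.
Step 5 — Current: I = V / Z = 0.05228 - j0.03018 A = 0.06036∠-30.0° A.
Step 6 — Complex power: S = V·I* = 0 + j1.038 VA.
Step 7 — Real power: P = Re(S) = 0 W.
Step 8 — Reactive power: Q = Im(S) = 1.038 VAR.
Step 9 — Apparent power: |S| = 1.038 VA.
Step 10 — Power factor: PF = P/|S| = 0 (lagging).

(a) P = 0 W  (b) Q = 1.038 VAR  (c) S = 1.038 VA  (d) PF = 0 (lagging)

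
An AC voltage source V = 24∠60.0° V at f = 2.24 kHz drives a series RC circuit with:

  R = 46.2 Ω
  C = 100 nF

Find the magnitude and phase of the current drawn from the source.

Step 1 — Angular frequency: ω = 2π·f = 2π·2240 = 1.407e+04 rad/s.
Step 2 — Component impedances:
  R: Z = R = 46.2 Ω
  C: Z = 1/(jωC) = -j/(ω·C) = 0 - j710.5 Ω
Step 3 — Series combination: Z_total = R + C = 46.2 - j710.5 Ω = 712∠-86.3° Ω.
Step 4 — Source phasor: V = 24∠60.0° V = 12 + j20.78 V.
Step 5 — Ohm's law: I = V / Z_total = (12 + j20.78) / (46.2 - j710.5) = -0.02804 + j0.01871 A.
Step 6 — Convert to polar: |I| = 0.03371 A, ∠I = 146.3°.

I = 0.03371∠146.3° A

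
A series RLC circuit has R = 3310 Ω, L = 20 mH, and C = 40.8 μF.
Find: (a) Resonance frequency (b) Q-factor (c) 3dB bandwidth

Step 1 — Resonance: ω₀ = 1/√(LC) = 1/√(0.02·4.08e-05) = 1107 rad/s.
Step 2 — f₀ = ω₀/(2π) = 176.2 Hz.
Step 3 — Series Q: Q = ω₀L/R = 1107·0.02/3310 = 0.006689.
Step 4 — Bandwidth: Δω = ω₀/Q = 1.655e+05 rad/s; BW = Δω/(2π) = 2.634e+04 Hz.

(a) f₀ = 176.2 Hz  (b) Q = 0.006689  (c) BW = 2.634e+04 Hz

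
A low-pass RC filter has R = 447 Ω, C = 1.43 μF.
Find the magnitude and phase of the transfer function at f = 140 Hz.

Step 1 — Angular frequency: ω = 2π·140 = 879.6 rad/s.
Step 2 — Transfer function: H(jω) = 1/(1 + jωRC).
Step 3 — Denominator: 1 + jωRC = 1 + j·879.6·447·1.43e-06 = 1 + j0.5623.
Step 4 — H = 0.7598 - j0.4272.
Step 5 — Magnitude: |H| = 0.8717 (-1.2 dB); phase: φ = -29.3°.

|H| = 0.8717 (-1.2 dB), φ = -29.3°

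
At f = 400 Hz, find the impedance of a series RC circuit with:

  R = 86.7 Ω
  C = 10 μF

Step 1 — Angular frequency: ω = 2π·f = 2π·400 = 2513 rad/s.
Step 2 — Component impedances:
  R: Z = R = 86.7 Ω
  C: Z = 1/(jωC) = -j/(ω·C) = 0 - j39.79 Ω
Step 3 — Series combination: Z_total = R + C = 86.7 - j39.79 Ω = 95.39∠-24.7° Ω.

Z = 86.7 - j39.79 Ω = 95.39∠-24.7° Ω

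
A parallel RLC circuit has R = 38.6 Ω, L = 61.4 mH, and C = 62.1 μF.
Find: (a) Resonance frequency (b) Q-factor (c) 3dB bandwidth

Step 1 — Resonance: ω₀ = 1/√(LC) = 1/√(0.0614·6.21e-05) = 512.1 rad/s.
Step 2 — f₀ = ω₀/(2π) = 81.51 Hz.
Step 3 — Parallel Q: Q = R/(ω₀L) = 38.6/(512.1·0.0614) = 1.228.
Step 4 — Bandwidth: Δω = ω₀/Q = 417.2 rad/s; BW = Δω/(2π) = 66.4 Hz.

(a) f₀ = 81.51 Hz  (b) Q = 1.228  (c) BW = 66.4 Hz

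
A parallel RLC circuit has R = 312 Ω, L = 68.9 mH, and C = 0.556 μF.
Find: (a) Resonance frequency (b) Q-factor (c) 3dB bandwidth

Step 1 — Resonance: ω₀ = 1/√(LC) = 1/√(0.0689·5.56e-07) = 5109 rad/s.
Step 2 — f₀ = ω₀/(2π) = 813.2 Hz.
Step 3 — Parallel Q: Q = R/(ω₀L) = 312/(5109·0.0689) = 0.8863.
Step 4 — Bandwidth: Δω = ω₀/Q = 5765 rad/s; BW = Δω/(2π) = 917.5 Hz.

(a) f₀ = 813.2 Hz  (b) Q = 0.8863  (c) BW = 917.5 Hz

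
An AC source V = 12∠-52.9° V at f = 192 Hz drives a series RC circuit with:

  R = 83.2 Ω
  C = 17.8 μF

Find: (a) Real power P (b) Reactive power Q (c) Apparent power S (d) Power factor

Step 1 — Angular frequency: ω = 2π·f = 2π·192 = 1206 rad/s.
Step 2 — Component impedances:
  R: Z = R = 83.2 Ω
  C: Z = 1/(jωC) = -j/(ω·C) = 0 - j46.57 Ω
Step 3 — Series combination: Z_total = R + C = 83.2 - j46.57 Ω = 95.35∠-29.2° Ω.
Step 4 — Source phasor: V = 12∠-52.9° V = 7.238 - j9.571 V.
Step 5 — Current: I = V / Z = 0.1153 - j0.05051 A = 0.1259∠-23.7° A.
Step 6 — Complex power: S = V·I* = 1.318 - j0.7377 VA.
Step 7 — Real power: P = Re(S) = 1.318 W.
Step 8 — Reactive power: Q = Im(S) = -0.7377 VAR.
Step 9 — Apparent power: |S| = 1.51 VA.
Step 10 — Power factor: PF = P/|S| = 0.8726 (leading).

(a) P = 1.318 W  (b) Q = -0.7377 VAR  (c) S = 1.51 VA  (d) PF = 0.8726 (leading)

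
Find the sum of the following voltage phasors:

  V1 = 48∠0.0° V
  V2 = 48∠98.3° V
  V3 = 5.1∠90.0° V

Step 1 — Convert each phasor to rectangular form:
  V1 = 48·(cos(0.0°) + j·sin(0.0°)) = 48 V
  V2 = 48·(cos(98.3°) + j·sin(98.3°)) = -6.929 + j47.5 V
  V3 = 5.1·(cos(90.0°) + j·sin(90.0°)) = 0 + j5.1 V
Step 2 — Sum components: V_total = 41.07 + j52.6 V.
Step 3 — Convert to polar: |V_total| = 66.73 V, ∠V_total = 52.0°.

V_total = 66.73∠52.0° V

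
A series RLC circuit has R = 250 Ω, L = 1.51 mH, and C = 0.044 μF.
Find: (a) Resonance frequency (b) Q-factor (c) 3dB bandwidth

Step 1 — Resonance: ω₀ = 1/√(LC) = 1/√(0.00151·4.4e-08) = 1.227e+05 rad/s.
Step 2 — f₀ = ω₀/(2π) = 1.953e+04 Hz.
Step 3 — Series Q: Q = ω₀L/R = 1.227e+05·0.00151/250 = 0.741.
Step 4 — Bandwidth: Δω = ω₀/Q = 1.656e+05 rad/s; BW = Δω/(2π) = 2.635e+04 Hz.

(a) f₀ = 1.953e+04 Hz  (b) Q = 0.741  (c) BW = 2.635e+04 Hz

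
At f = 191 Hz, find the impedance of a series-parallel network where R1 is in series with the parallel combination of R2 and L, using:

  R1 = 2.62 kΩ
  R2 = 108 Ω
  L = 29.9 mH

Step 1 — Angular frequency: ω = 2π·f = 2π·191 = 1200 rad/s.
Step 2 — Component impedances:
  R1: Z = R = 2620 Ω
  R2: Z = R = 108 Ω
  L: Z = jωL = j·1200·0.0299 = 0 + j35.88 Ω
Step 3 — Parallel branch: R2 || L = 1/(1/R2 + 1/L) = 10.74 + j32.32 Ω.
Step 4 — Series with R1: Z_total = R1 + (R2 || L) = 2631 + j32.32 Ω = 2631∠0.7° Ω.

Z = 2631 + j32.32 Ω = 2631∠0.7° Ω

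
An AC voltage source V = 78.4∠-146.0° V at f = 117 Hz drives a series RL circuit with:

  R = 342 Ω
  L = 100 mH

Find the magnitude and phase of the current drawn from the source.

Step 1 — Angular frequency: ω = 2π·f = 2π·117 = 735.1 rad/s.
Step 2 — Component impedances:
  R: Z = R = 342 Ω
  L: Z = jωL = j·735.1·0.1 = 0 + j73.51 Ω
Step 3 — Series combination: Z_total = R + L = 342 + j73.51 Ω = 349.8∠12.1° Ω.
Step 4 — Source phasor: V = 78.4∠-146.0° V = -65 - j43.84 V.
Step 5 — Ohm's law: I = V / Z_total = (-65 - j43.84) / (342 + j73.51) = -0.208 - j0.08348 A.
Step 6 — Convert to polar: |I| = 0.2241 A, ∠I = -158.1°.

I = 0.2241∠-158.1° A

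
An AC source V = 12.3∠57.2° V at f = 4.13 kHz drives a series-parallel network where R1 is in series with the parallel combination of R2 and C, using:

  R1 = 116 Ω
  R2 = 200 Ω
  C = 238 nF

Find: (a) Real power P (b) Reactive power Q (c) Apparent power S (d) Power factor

Step 1 — Angular frequency: ω = 2π·f = 2π·4130 = 2.595e+04 rad/s.
Step 2 — Component impedances:
  R1: Z = R = 116 Ω
  R2: Z = R = 200 Ω
  C: Z = 1/(jωC) = -j/(ω·C) = 0 - j161.9 Ω
Step 3 — Parallel branch: R2 || C = 1/(1/R2 + 1/C) = 79.19 - j97.81 Ω.
Step 4 — Series with R1: Z_total = R1 + (R2 || C) = 195.2 - j97.81 Ω = 218.3∠-26.6° Ω.
Step 5 — Source phasor: V = 12.3∠57.2° V = 6.663 + j10.34 V.
Step 6 — Current: I = V / Z = 0.006069 + j0.05601 A = 0.05634∠83.8° A.
Step 7 — Complex power: S = V·I* = 0.6195 - j0.3105 VA.
Step 8 — Real power: P = Re(S) = 0.6195 W.
Step 9 — Reactive power: Q = Im(S) = -0.3105 VAR.
Step 10 — Apparent power: |S| = 0.693 VA.
Step 11 — Power factor: PF = P/|S| = 0.894 (leading).

(a) P = 0.6195 W  (b) Q = -0.3105 VAR  (c) S = 0.693 VA  (d) PF = 0.894 (leading)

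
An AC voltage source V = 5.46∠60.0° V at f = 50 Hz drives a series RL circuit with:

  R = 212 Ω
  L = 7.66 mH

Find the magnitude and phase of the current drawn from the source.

Step 1 — Angular frequency: ω = 2π·f = 2π·50 = 314.2 rad/s.
Step 2 — Component impedances:
  R: Z = R = 212 Ω
  L: Z = jωL = j·314.2·0.00766 = 0 + j2.406 Ω
Step 3 — Series combination: Z_total = R + L = 212 + j2.406 Ω = 212∠0.7° Ω.
Step 4 — Source phasor: V = 5.46∠60.0° V = 2.73 + j4.728 V.
Step 5 — Ohm's law: I = V / Z_total = (2.73 + j4.728) / (212 + j2.406) = 0.01313 + j0.02216 A.
Step 6 — Convert to polar: |I| = 0.02575 A, ∠I = 59.3°.

I = 0.02575∠59.3° A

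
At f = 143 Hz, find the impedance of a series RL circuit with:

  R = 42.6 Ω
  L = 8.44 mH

Step 1 — Angular frequency: ω = 2π·f = 2π·143 = 898.5 rad/s.
Step 2 — Component impedances:
  R: Z = R = 42.6 Ω
  L: Z = jωL = j·898.5·0.00844 = 0 + j7.583 Ω
Step 3 — Series combination: Z_total = R + L = 42.6 + j7.583 Ω = 43.27∠10.1° Ω.

Z = 42.6 + j7.583 Ω = 43.27∠10.1° Ω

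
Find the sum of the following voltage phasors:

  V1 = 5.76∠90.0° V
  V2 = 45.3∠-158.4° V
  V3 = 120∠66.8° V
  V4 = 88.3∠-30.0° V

Step 1 — Convert each phasor to rectangular form:
  V1 = 5.76·(cos(90.0°) + j·sin(90.0°)) = 0 + j5.76 V
  V2 = 45.3·(cos(-158.4°) + j·sin(-158.4°)) = -42.12 - j16.68 V
  V3 = 120·(cos(66.8°) + j·sin(66.8°)) = 47.27 + j110.3 V
  V4 = 88.3·(cos(-30.0°) + j·sin(-30.0°)) = 76.47 - j44.15 V
Step 2 — Sum components: V_total = 81.62 + j55.23 V.
Step 3 — Convert to polar: |V_total| = 98.55 V, ∠V_total = 34.1°.

V_total = 98.55∠34.1° V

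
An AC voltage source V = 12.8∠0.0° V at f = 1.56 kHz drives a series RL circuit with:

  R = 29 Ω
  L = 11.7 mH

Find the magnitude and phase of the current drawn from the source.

Step 1 — Angular frequency: ω = 2π·f = 2π·1560 = 9802 rad/s.
Step 2 — Component impedances:
  R: Z = R = 29 Ω
  L: Z = jωL = j·9802·0.0117 = 0 + j114.7 Ω
Step 3 — Series combination: Z_total = R + L = 29 + j114.7 Ω = 118.3∠75.8° Ω.
Step 4 — Source phasor: V = 12.8∠0.0° V = 12.8 V.
Step 5 — Ohm's law: I = V / Z_total = (12.8) / (29 + j114.7) = 0.02653 - j0.1049 A.
Step 6 — Convert to polar: |I| = 0.1082 A, ∠I = -75.8°.

I = 0.1082∠-75.8° A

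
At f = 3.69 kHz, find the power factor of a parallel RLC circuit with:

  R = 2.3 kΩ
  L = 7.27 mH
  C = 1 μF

Step 1 — Angular frequency: ω = 2π·f = 2π·3690 = 2.318e+04 rad/s.
Step 2 — Component impedances:
  R: Z = R = 2300 Ω
  L: Z = jωL = j·2.318e+04·0.00727 = 0 + j168.6 Ω
  C: Z = 1/(jωC) = -j/(ω·C) = 0 - j43.13 Ω
Step 3 — Parallel combination: 1/Z_total = 1/R + 1/L + 1/C; Z_total = 1.46 - j57.93 Ω = 57.95∠-88.6° Ω.
Step 4 — Power factor: PF = cos(φ) = Re(Z)/|Z| = 1.46/57.95 = 0.02519.
Step 5 — Type: Im(Z) = -57.93 ⇒ leading (phase φ = -88.6°).

PF = 0.02519 (leading, φ = -88.6°)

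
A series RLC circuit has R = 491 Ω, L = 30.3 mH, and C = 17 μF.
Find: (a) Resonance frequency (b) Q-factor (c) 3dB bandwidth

Step 1 — Resonance condition Im(Z)=0 gives ω₀ = 1/√(LC).
Step 2 — ω₀ = 1/√(0.0303·1.7e-05) = 1393 rad/s.
Step 3 — f₀ = ω₀/(2π) = 221.8 Hz.
Step 4 — Series Q: Q = ω₀L/R = 1393·0.0303/491 = 0.08598.
Step 5 — 3dB bandwidth: Δω = ω₀/Q = 1.62e+04 rad/s; BW = Δω/(2π) = 2579 Hz.

(a) f₀ = 221.8 Hz  (b) Q = 0.08598  (c) BW = 2579 Hz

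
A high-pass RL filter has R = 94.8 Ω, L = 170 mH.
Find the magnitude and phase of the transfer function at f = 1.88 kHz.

Step 1 — Angular frequency: ω = 2π·1880 = 1.181e+04 rad/s.
Step 2 — Transfer function: H(jω) = jωL/(R + jωL).
Step 3 — Numerator jωL = j·2008; denominator R + jωL = 94.8 + j2008.
Step 4 — H = 0.9978 + j0.0471.
Step 5 — Magnitude: |H| = 0.9989 (-0.0 dB); phase: φ = 2.7°.

|H| = 0.9989 (-0.0 dB), φ = 2.7°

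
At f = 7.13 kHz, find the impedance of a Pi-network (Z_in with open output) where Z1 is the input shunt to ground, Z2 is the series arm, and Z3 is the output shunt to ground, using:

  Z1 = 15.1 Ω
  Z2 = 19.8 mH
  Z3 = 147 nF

Step 1 — Angular frequency: ω = 2π·f = 2π·7130 = 4.48e+04 rad/s.
Step 2 — Component impedances:
  Z1: Z = R = 15.1 Ω
  Z2: Z = jωL = j·4.48e+04·0.0198 = 0 + j887 Ω
  Z3: Z = 1/(jωC) = -j/(ω·C) = 0 - j151.8 Ω
Step 3 — With open output, the series arm Z2 and the output shunt Z3 appear in series to ground: Z2 + Z3 = 0 + j735.2 Ω.
Step 4 — Parallel with input shunt Z1: Z_in = Z1 || (Z2 + Z3) = 15.09 + j0.31 Ω = 15.1∠1.2° Ω.

Z = 15.09 + j0.31 Ω = 15.1∠1.2° Ω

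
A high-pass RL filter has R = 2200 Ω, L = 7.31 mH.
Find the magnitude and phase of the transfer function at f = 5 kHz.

Step 1 — Angular frequency: ω = 2π·5000 = 3.142e+04 rad/s.
Step 2 — Transfer function: H(jω) = jωL/(R + jωL).
Step 3 — Numerator jωL = j·229.7; denominator R + jωL = 2200 + j229.7.
Step 4 — H = 0.01078 + j0.1033.
Step 5 — Magnitude: |H| = 0.1038 (-19.7 dB); phase: φ = 84.0°.

|H| = 0.1038 (-19.7 dB), φ = 84.0°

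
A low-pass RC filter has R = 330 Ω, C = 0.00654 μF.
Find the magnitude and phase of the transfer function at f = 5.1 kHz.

Step 1 — Angular frequency: ω = 2π·5100 = 3.204e+04 rad/s.
Step 2 — Transfer function: H(jω) = 1/(1 + jωRC).
Step 3 — Denominator: 1 + jωRC = 1 + j·3.204e+04·330·6.54e-09 = 1 + j0.06916.
Step 4 — H = 0.9952 - j0.06883.
Step 5 — Magnitude: |H| = 0.9976 (-0.0 dB); phase: φ = -4.0°.

|H| = 0.9976 (-0.0 dB), φ = -4.0°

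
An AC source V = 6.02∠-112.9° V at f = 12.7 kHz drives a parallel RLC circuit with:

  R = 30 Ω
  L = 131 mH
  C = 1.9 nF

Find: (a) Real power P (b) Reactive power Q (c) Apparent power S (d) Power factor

Step 1 — Angular frequency: ω = 2π·f = 2π·1.27e+04 = 7.98e+04 rad/s.
Step 2 — Component impedances:
  R: Z = R = 30 Ω
  L: Z = jωL = j·7.98e+04·0.131 = 0 + j1.045e+04 Ω
  C: Z = 1/(jωC) = -j/(ω·C) = 0 - j6596 Ω
Step 3 — Parallel combination: 1/Z_total = 1/R + 1/L + 1/C; Z_total = 30 - j0.05035 Ω = 30∠-0.1° Ω.
Step 4 — Source phasor: V = 6.02∠-112.9° V = -2.343 - j5.546 V.
Step 5 — Current: I = V / Z = -0.07777 - j0.185 A = 0.2007∠-112.8° A.
Step 6 — Complex power: S = V·I* = 1.208 - j0.002028 VA.
Step 7 — Real power: P = Re(S) = 1.208 W.
Step 8 — Reactive power: Q = Im(S) = -0.002028 VAR.
Step 9 — Apparent power: |S| = 1.208 VA.
Step 10 — Power factor: PF = P/|S| = 1 (leading).

(a) P = 1.208 W  (b) Q = -0.002028 VAR  (c) S = 1.208 VA  (d) PF = 1 (leading)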